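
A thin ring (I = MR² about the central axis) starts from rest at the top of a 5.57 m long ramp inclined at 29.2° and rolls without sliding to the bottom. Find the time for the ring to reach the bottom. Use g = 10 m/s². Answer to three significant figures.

With I = MR², the ratio k = I/(MR²) is 1.
Along the incline Mg sinθ − f = Ma, and torque about the center fR = Iα = kMR²(a/R) gives f = kMa.
Hence a = g sinθ/(1+k) = 10×sin29.2°/2 = 2.439 m/s².
With constant a from rest, t = √(2L/a) = √(2·5.57/2.439) ≈ 2.14 s.

t ≈ 2.14 s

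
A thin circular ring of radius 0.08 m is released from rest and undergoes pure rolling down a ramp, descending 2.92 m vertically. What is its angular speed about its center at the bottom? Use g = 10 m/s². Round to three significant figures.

ω ≈ 67.5 rad/s

The moment of inertia is MR², giving k ≡ I/(MR²) = 1.
The rolling condition ω = v/R makes the rotational term ½I(v/R)² = ½kMv², so KE_total = ½(1+k)Mv² = Mv².
Energy conservation Mgh = ½(1+k)Mv² gives v = √(2gh/(1+k)) = √(2 × 10 × 2.92 / 2) = 5.404 m/s.
The angular speed follows from ω = v/R = 5.404/0.08 ≈ 67.5 rad/s.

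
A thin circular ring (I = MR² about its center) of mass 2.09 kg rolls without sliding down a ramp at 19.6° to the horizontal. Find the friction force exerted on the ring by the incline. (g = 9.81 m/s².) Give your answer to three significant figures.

The moment of inertia is MR², giving k ≡ I/(MR²) = 1.
Newton's second law down the slope: Mg sinθ − f = Ma. The torque equation fR = Iα (with α = a/R) gives f = kMa.
Combining, a = g sinθ/(1+k) and f = kMa = kMg sinθ/(1+k).
f = 1 × 2.09 × 9.81 × sin19.6° / 2 ≈ 3.44 N.

f ≈ 3.44 N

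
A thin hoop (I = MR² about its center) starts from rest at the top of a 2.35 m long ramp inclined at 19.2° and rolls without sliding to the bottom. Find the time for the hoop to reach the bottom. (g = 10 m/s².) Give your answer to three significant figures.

For this body I = MR², i.e. k = I/(MR²) = 1.
Along the incline Mg sinθ − f = Ma, and torque about the center fR = Iα = kMR²(a/R) gives f = kMa.
Hence a = g sinθ/(1+k) = 10×sin19.2°/2 = 1.644 m/s².
With constant a from rest, t = √(2L/a) = √(2·2.35/1.644) ≈ 1.69 s.

t ≈ 1.69 s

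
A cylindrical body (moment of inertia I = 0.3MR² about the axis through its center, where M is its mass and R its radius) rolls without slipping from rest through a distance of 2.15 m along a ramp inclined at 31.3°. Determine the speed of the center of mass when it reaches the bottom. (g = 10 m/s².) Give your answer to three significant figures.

v ≈ 4.15 m/s

With I = 0.3MR², the ratio k = I/(MR²) is 0.3.
Rolling without slipping gives ω = v/R, so the total kinetic energy is ½Mv² + ½Iω² = ½(1+k)Mv² = (13/20)Mv².
The vertical drop is h = L sinθ = 2.15 × sin31.3° = 1.117 m.
Setting Mgh = (13/20)Mv² gives v = √(2gh/(1+k)) = √(2·10·1.117/1.3) ≈ 4.15 m/s.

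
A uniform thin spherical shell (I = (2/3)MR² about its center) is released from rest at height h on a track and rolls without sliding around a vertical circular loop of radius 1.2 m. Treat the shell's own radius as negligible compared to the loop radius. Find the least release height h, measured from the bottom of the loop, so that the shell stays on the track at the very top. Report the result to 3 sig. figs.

h_min ≈ 3.40 m

With I = (2/3)MR², the ratio k = I/(MR²) is 2/3.
At the top, contact is just lost when gravity alone supplies the centripetal force: Mg = Mv_top²/r, i.e. v_top² = gr.
With ω = v/R, the kinetic energy at speed v is ½(1+k)Mv² = (5/6)Mv².
Energy conservation from release (height h) to the top (height 2r): Mgh = Mg(2r) + (5/6)M·gr.
Thus h_min = 2r + (1+k)r/2 = r(2 + 1.667/2) = 1.2 × 2.833 ≈ 3.40 m.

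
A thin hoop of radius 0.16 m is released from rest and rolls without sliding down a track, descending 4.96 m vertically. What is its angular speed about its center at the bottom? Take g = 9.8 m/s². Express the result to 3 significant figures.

ω ≈ 43.6 rad/s

With I = MR², the ratio k = I/(MR²) is 1.
Rolling without slipping gives ω = v/R, so the total kinetic energy is ½Mv² + ½Iω² = ½(1+k)Mv² = Mv².
Energy conservation Mgh = ½(1+k)Mv² gives v = √(2gh/(1+k)) = √(2 × 9.8 × 4.96 / 2) = 6.972 m/s.
The angular speed follows from ω = v/R = 6.972/0.16 ≈ 43.6 rad/s.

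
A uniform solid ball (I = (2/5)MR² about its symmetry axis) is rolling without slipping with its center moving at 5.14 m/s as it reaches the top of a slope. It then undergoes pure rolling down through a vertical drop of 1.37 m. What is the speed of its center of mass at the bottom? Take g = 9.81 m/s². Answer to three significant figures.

Here I = (2/5)MR², so the shape factor k = I/(MR²) = 0.4.
Rolling without slipping gives ω = v/R, so the total kinetic energy is ½Mv² + ½Iω² = ½(1+k)Mv² = (7/10)Mv².
Energy conservation: (7/10)Mv₀² + Mgh = (7/10)Mv², so v² = v₀² + 2gh/(1+k).
v = √(5.14² + 2×9.81×1.37/1.4) = √45.62 ≈ 6.75 m/s.

v ≈ 6.75 m/s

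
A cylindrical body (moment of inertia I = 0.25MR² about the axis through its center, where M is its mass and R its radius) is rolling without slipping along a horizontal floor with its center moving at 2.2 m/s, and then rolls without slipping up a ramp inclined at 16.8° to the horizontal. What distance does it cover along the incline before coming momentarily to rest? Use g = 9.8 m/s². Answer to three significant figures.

Here I = 0.25MR², so the shape factor k = I/(MR²) = 0.25.
Rolling without slipping gives ω = v/R, so the total kinetic energy is ½Mv² + ½Iω² = ½(1+k)Mv² = (5/8)Mv².
Setting this equal to Mgh gives the vertical rise h = (1+k)v₀²/(2g) = 1.25×2.2²/(2×9.8) = 0.3087 m.
The distance along the slope is d = h/sinθ = 0.3087/sin16.8° ≈ 1.07 m.

d ≈ 1.07 m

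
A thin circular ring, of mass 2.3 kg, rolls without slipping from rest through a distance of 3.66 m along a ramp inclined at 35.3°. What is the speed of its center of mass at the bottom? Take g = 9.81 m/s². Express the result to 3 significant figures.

With I = MR², the ratio k = I/(MR²) is 1.
Since it rolls without slipping, ω = v/R and KE = ½Mv² + ½Iω² = ½(1+k)Mv² = Mv².
The vertical drop is h = L sinθ = 3.66 × sin35.3° = 2.115 m.
Setting Mgh = Mv² gives v = √(2gh/(1+k)) = √(2·9.81·2.115/2) ≈ 4.55 m/s.

v ≈ 4.55 m/s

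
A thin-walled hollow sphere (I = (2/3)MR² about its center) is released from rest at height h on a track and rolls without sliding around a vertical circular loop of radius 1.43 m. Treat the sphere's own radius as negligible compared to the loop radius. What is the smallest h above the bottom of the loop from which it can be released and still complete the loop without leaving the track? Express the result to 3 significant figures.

h_min ≈ 4.05 m

For this body I = (2/3)MR², i.e. k = I/(MR²) = 2/3.
At the top, contact is just lost when gravity alone supplies the centripetal force: Mg = Mv_top²/r, i.e. v_top² = gr.
With ω = v/R, the kinetic energy at speed v is ½(1+k)Mv² = (5/6)Mv².
Energy conservation from release (height h) to the top (height 2r): Mgh = Mg(2r) + (5/6)M·gr.
Thus h_min = 2r + (1+k)r/2 = r(2 + 1.667/2) = 1.43 × 2.833 ≈ 4.05 m.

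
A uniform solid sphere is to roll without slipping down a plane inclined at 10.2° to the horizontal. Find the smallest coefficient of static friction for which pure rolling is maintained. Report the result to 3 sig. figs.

For this body I = (2/5)MR², i.e. k = I/(MR²) = 0.4.
Along the incline Mg sinθ − f = Ma, and torque about the center fR = Iα = kMR²(a/R) gives f = kMa.
These give a = g sinθ/(1+k) and the required friction f = kMg sinθ/(1+k).
With N = Mg cosθ, the no-slip condition f ≤ μN gives μ_min = f/N = k tanθ/(1+k).
μ_min = 0.4 × tan10.2° / 1.4 ≈ 0.0514.

μ_min ≈ 0.0514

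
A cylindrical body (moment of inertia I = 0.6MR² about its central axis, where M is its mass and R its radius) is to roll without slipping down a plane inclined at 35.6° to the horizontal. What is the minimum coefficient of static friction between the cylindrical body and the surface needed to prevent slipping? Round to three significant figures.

Here I = 0.6MR², so the shape factor k = I/(MR²) = 0.6.
Along the incline Mg sinθ − f = Ma, and torque about the center fR = Iα = kMR²(a/R) gives f = kMa.
These give a = g sinθ/(1+k) and the required friction f = kMg sinθ/(1+k).
With N = Mg cosθ, the no-slip condition f ≤ μN gives μ_min = f/N = k tanθ/(1+k).
μ_min = 0.6 × tan35.6° / 1.6 ≈ 0.268.

μ_min ≈ 0.268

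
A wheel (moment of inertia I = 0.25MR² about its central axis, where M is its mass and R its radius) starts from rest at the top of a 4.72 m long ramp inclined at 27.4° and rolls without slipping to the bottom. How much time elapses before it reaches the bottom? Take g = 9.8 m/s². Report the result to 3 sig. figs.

t ≈ 1.62 s

With I = 0.25MR², the ratio k = I/(MR²) is 0.25.
Along the incline Mg sinθ − f = Ma, and torque about the center fR = Iα = kMR²(a/R) gives f = kMa.
Hence a = g sinθ/(1+k) = 9.8×sin27.4°/1.25 = 3.608 m/s².
With constant a from rest, t = √(2L/a) = √(2·4.72/3.608) ≈ 1.62 s.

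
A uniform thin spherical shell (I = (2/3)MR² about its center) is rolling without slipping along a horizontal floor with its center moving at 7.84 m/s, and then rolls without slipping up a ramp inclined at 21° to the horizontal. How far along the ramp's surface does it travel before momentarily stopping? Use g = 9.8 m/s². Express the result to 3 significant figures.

The moment of inertia is (2/3)MR², giving k ≡ I/(MR²) = 2/3.
Since it rolls without slipping, ω = v/R and KE = ½Mv² + ½Iω² = ½(1+k)Mv² = (5/6)Mv².
Setting this equal to Mgh gives the vertical rise h = (1+k)v₀²/(2g) = 1.667×7.84²/(2×9.8) = 5.227 m.
The distance along the slope is d = h/sinθ = 5.227/sin21° ≈ 14.6 m.

d ≈ 14.6 m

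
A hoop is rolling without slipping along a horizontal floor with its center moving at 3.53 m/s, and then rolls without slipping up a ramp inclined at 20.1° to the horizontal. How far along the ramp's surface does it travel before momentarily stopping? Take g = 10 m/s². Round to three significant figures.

For this body I = MR², i.e. k = I/(MR²) = 1.
Rolling without slipping gives ω = v/R, so the total kinetic energy is ½Mv² + ½Iω² = ½(1+k)Mv² = Mv².
Setting this equal to Mgh gives the vertical rise h = (1+k)v₀²/(2g) = 2×3.53²/(2×10) = 1.246 m.
The distance along the slope is d = h/sinθ = 1.246/sin20.1° ≈ 3.63 m.

d ≈ 3.63 m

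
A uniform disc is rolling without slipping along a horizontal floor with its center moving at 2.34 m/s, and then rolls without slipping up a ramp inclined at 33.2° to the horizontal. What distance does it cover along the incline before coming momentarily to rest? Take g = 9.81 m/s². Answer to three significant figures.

d ≈ 0.765 m

For this body I = (1/2)MR², i.e. k = I/(MR²) = 0.5.
Pure rolling means v = ωR; then KE = ½Mv² + ½I(v/R)² = ½(1+k)Mv² = (3/4)Mv².
Setting this equal to Mgh gives the vertical rise h = (1+k)v₀²/(2g) = 1.5×2.34²/(2×9.81) = 0.4186 m.
Along the incline, d = h/sinθ = 0.4186/sin33.2° ≈ 0.765 m.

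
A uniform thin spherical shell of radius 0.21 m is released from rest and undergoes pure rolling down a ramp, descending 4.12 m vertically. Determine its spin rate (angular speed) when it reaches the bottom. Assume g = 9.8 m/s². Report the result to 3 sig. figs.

Here I = (2/3)MR², so the shape factor k = I/(MR²) = 2/3.
Rolling without slipping gives ω = v/R, so the total kinetic energy is ½Mv² + ½Iω² = ½(1+k)Mv² = (5/6)Mv².
Energy conservation Mgh = ½(1+k)Mv² gives v = √(2gh/(1+k)) = √(2 × 9.8 × 4.12 / 1.667) = 6.961 m/s.
Then ω = v/R = 6.961 / 0.21 ≈ 33.1 rad/s.

ω ≈ 33.1 rad/s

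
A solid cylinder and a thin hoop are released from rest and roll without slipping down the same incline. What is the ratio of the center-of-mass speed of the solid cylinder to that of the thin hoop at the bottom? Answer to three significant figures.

Each satisfies Mgh = ½(1+k)Mv² with k = I/(MR²), so v ∝ 1/√(1+k).
For the solid cylinder k = 0.5; for the thin hoop k = 1.
v₁/v₂ = √((1+k₂)/(1+k₁)) = √(2/1.5) ≈ 1.15.

v_ratio ≈ 1.15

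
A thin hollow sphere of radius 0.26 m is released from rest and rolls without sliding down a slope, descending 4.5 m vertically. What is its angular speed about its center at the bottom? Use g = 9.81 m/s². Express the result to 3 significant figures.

For this body I = (2/3)MR², i.e. k = I/(MR²) = 2/3.
Rolling without slipping gives ω = v/R, so the total kinetic energy is ½Mv² + ½Iω² = ½(1+k)Mv² = (5/6)Mv².
Energy conservation Mgh = ½(1+k)Mv² gives v = √(2gh/(1+k)) = √(2 × 9.81 × 4.5 / 1.667) = 7.278 m/s.
Then ω = v/R = 7.278 / 0.26 ≈ 28.0 rad/s.

ω ≈ 28.0 rad/s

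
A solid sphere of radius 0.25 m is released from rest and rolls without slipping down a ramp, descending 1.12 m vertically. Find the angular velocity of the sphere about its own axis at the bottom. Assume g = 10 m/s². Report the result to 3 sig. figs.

ω ≈ 16.0 rad/s

Here I = (2/5)MR², so the shape factor k = I/(MR²) = 0.4.
Pure rolling means v = ωR; then KE = ½Mv² + ½I(v/R)² = ½(1+k)Mv² = (7/10)Mv².
Energy conservation Mgh = ½(1+k)Mv² gives v = √(2gh/(1+k)) = √(2 × 10 × 1.12 / 1.4) = 4 m/s.
The angular speed follows from ω = v/R = 4/0.25 ≈ 16.0 rad/s.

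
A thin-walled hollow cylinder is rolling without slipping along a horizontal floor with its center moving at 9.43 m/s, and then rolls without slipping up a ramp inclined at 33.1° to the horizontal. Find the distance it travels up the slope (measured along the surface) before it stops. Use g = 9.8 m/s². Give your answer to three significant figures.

The moment of inertia is MR², giving k ≡ I/(MR²) = 1.
Since it rolls without slipping, ω = v/R and KE = ½Mv² + ½Iω² = ½(1+k)Mv² = Mv².
Setting this equal to Mgh gives the vertical rise h = (1+k)v₀²/(2g) = 2×9.43²/(2×9.8) = 9.074 m.
Along the incline, d = h/sinθ = 9.074/sin33.1° ≈ 16.6 m.

d ≈ 16.6 m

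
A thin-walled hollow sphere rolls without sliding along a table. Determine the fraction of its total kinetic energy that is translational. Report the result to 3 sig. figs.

fraction ≈ 0.600

For this body I = (2/3)MR², i.e. k = I/(MR²) = 2/3.
With ω = v/R, KE_trans = ½Mv² and KE_rot = ½Iω² = ½kMv², so KE_total = ½(1+k)Mv².
The translational fraction is therefore 1/(1+k) = 1/1.667 ≈ 0.600.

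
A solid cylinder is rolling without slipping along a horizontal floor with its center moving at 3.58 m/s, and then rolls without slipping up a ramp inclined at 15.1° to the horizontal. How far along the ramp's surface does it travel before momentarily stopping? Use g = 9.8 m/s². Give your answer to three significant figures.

d ≈ 3.77 m

The moment of inertia is (1/2)MR², giving k ≡ I/(MR²) = 0.5.
Pure rolling means v = ωR; then KE = ½Mv² + ½I(v/R)² = ½(1+k)Mv² = (3/4)Mv².
Setting this equal to Mgh gives the vertical rise h = (1+k)v₀²/(2g) = 1.5×3.58²/(2×9.8) = 0.9808 m.
The distance along the slope is d = h/sinθ = 0.9808/sin15.1° ≈ 3.77 m.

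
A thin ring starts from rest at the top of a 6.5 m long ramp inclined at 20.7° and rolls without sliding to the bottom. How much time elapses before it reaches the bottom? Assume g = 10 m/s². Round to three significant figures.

t ≈ 2.71 s

Here I = MR², so the shape factor k = I/(MR²) = 1.
Newton's second law down the slope: Mg sinθ − f = Ma. The torque equation fR = Iα (with α = a/R) gives f = kMa.
Hence a = g sinθ/(1+k) = 10×sin20.7°/2 = 1.767 m/s².
With constant a from rest, t = √(2L/a) = √(2·6.5/1.767) ≈ 2.71 s.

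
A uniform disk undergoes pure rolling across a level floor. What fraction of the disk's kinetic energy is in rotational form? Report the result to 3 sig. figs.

With I = (1/2)MR², the ratio k = I/(MR²) is 0.5.
Since ω = v/R, the translational part is ½Mv² and the rotational part is ½I(v/R)² = ½kMv²; the total is ½(1+k)Mv².
The rotational fraction is therefore k/(1+k) = 0.5/1.5 ≈ 0.333.

fraction ≈ 0.333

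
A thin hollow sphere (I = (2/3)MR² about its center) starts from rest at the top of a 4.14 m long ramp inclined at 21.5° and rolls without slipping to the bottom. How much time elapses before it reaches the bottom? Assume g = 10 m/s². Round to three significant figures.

With I = (2/3)MR², the ratio k = I/(MR²) is 2/3.
Along the incline Mg sinθ − f = Ma, and torque about the center fR = Iα = kMR²(a/R) gives f = kMa.
Hence a = g sinθ/(1+k) = 10×sin21.5°/1.667 = 2.199 m/s².
Starting from rest, L = ½at², so t = √(2L/a) = √(2×4.14/2.199) ≈ 1.94 s.

t ≈ 1.94 s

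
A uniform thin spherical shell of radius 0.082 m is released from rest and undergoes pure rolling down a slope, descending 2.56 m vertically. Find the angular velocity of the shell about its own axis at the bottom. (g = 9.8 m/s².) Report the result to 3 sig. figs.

For this body I = (2/3)MR², i.e. k = I/(MR²) = 2/3.
Since it rolls without slipping, ω = v/R and KE = ½Mv² + ½Iω² = ½(1+k)Mv² = (5/6)Mv².
Energy conservation Mgh = ½(1+k)Mv² gives v = √(2gh/(1+k)) = √(2 × 9.8 × 2.56 / 1.667) = 5.487 m/s.
Then ω = v/R = 5.487 / 0.082 ≈ 66.9 rad/s.

ω ≈ 66.9 rad/s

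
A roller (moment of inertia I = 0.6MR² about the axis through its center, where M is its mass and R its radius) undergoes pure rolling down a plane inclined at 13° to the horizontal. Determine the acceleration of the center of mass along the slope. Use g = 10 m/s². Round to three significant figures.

a ≈ 1.41 m/s²

With I = 0.6MR², the ratio k = I/(MR²) is 0.6.
Newton's second law down the slope: Mg sinθ − f = Ma. The torque equation fR = Iα (with α = a/R) gives f = kMa.
Eliminating f: Mg sinθ = (1+k)Ma, so a = g sinθ/(1+k) = 10 × sin13° / 1.6 ≈ 1.41 m/s².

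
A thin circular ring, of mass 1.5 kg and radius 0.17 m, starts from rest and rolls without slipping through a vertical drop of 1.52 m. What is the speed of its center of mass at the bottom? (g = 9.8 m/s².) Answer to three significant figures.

v ≈ 3.86 m/s

For this body I = MR², i.e. k = I/(MR²) = 1.
Since it rolls without slipping, ω = v/R and KE = ½Mv² + ½Iω² = ½(1+k)Mv² = Mv².
Energy conservation: Mgh = Mv², so v = √(2gh/(1+k)) = √(2 × 9.8 × 1.52 / 2) ≈ 3.86 m/s.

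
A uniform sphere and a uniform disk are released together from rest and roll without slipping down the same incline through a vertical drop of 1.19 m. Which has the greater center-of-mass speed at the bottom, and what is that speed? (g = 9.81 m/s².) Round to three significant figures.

For rolling without slipping, Mgh = ½(1+k)Mv² where k = I/(MR²), so v = √(2gh/(1+k)).
Uniform sphere: k = 0.4, giving v = √(2×9.81×1.19/1.4) = 4.084 m/s.
Uniform disk: k = 0.5, giving v = √(2×9.81×1.19/1.5) = 3.945 m/s.
The smaller k wins: the uniform sphere, at ≈ 4.08 m/s.

the uniform sphere, at v ≈ 4.08 m/s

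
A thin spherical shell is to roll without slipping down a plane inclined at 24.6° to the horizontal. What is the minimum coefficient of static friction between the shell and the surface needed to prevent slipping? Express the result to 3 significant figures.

Here I = (2/3)MR², so the shape factor k = I/(MR²) = 2/3.
Along the incline Mg sinθ − f = Ma, and torque about the center fR = Iα = kMR²(a/R) gives f = kMa.
These give a = g sinθ/(1+k) and the required friction f = kMg sinθ/(1+k).
With N = Mg cosθ, the no-slip condition f ≤ μN gives μ_min = f/N = k tanθ/(1+k).
μ_min = (2/3) × tan24.6° / 1.667 ≈ 0.183.

μ_min ≈ 0.183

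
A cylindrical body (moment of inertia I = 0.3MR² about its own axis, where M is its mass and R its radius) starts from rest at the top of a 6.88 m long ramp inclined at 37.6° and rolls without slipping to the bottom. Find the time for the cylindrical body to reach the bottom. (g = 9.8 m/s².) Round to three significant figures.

With I = 0.3MR², the ratio k = I/(MR²) is 0.3.
Newton's second law down the slope: Mg sinθ − f = Ma. The torque equation fR = Iα (with α = a/R) gives f = kMa.
Hence a = g sinθ/(1+k) = 9.8×sin37.6°/1.3 = 4.6 m/s².
Starting from rest, L = ½at², so t = √(2L/a) = √(2×6.88/4.6) ≈ 1.73 s.

t ≈ 1.73 s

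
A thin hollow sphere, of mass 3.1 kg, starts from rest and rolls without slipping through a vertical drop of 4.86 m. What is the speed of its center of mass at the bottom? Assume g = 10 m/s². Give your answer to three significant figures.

For this body I = (2/3)MR², i.e. k = I/(MR²) = 2/3.
Pure rolling means v = ωR; then KE = ½Mv² + ½I(v/R)² = ½(1+k)Mv² = (5/6)Mv².
Setting Mgh = (5/6)Mv² gives v = √(2gh/(1+k)) = √(2·10·4.86/1.667) ≈ 7.64 m/s.

v ≈ 7.64 m/s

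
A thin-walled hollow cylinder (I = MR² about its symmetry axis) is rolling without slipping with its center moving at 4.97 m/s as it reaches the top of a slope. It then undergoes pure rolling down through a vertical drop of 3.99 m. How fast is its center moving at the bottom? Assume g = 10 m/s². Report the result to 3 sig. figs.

v ≈ 8.04 m/s

Here I = MR², so the shape factor k = I/(MR²) = 1.
The rolling condition ω = v/R makes the rotational term ½I(v/R)² = ½kMv², so KE_total = ½(1+k)Mv² = Mv².
Conserving energy between top and bottom: Mv² = Mv₀² + Mgh, hence v² = v₀² + 2gh/(1+k).
v = √(4.97² + 2×10×3.99/2) = √64.6 ≈ 8.04 m/s.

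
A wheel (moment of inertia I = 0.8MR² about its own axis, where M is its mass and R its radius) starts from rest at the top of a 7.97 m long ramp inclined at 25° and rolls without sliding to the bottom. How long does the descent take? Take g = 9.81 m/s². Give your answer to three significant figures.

For this body I = 0.8MR², i.e. k = I/(MR²) = 0.8.
Newton's second law down the slope: Mg sinθ − f = Ma. The torque equation fR = Iα (with α = a/R) gives f = kMa.
Hence a = g sinθ/(1+k) = 9.81×sin25°/1.8 = 2.303 m/s².
With constant a from rest, t = √(2L/a) = √(2·7.97/2.303) ≈ 2.63 s.

t ≈ 2.63 s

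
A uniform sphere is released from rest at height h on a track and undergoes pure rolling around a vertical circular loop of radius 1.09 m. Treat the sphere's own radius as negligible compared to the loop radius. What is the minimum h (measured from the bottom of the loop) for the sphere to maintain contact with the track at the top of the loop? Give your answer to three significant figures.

For this body I = (2/5)MR², i.e. k = I/(MR²) = 0.4.
At the top of the loop, the minimum-contact condition is Mg = Mv_top²/r, so v_top² = gr.
With ω = v/R, the kinetic energy at speed v is ½(1+k)Mv² = (7/10)Mv².
Energy conservation from release (height h) to the top (height 2r): Mgh = Mg(2r) + (7/10)M·gr.
Thus h_min = 2r + (1+k)r/2 = r(2 + 1.4/2) = 1.09 × 2.7 ≈ 2.94 m.

h_min ≈ 2.94 m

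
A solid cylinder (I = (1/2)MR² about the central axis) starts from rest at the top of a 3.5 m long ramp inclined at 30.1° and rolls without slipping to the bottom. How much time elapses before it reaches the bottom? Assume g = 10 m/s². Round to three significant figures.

With I = (1/2)MR², the ratio k = I/(MR²) is 0.5.
Along the incline Mg sinθ − f = Ma, and torque about the center fR = Iα = kMR²(a/R) gives f = kMa.
Hence a = g sinθ/(1+k) = 10×sin30.1°/1.5 = 3.343 m/s².
With constant a from rest, t = √(2L/a) = √(2·3.5/3.343) ≈ 1.45 s.

t ≈ 1.45 s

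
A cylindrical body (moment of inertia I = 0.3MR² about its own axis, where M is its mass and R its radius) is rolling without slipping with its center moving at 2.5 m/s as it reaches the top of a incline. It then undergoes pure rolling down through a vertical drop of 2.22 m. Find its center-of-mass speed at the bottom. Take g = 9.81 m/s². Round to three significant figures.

For this body I = 0.3MR², i.e. k = I/(MR²) = 0.3.
Rolling without slipping gives ω = v/R, so the total kinetic energy is ½Mv² + ½Iω² = ½(1+k)Mv² = (13/20)Mv².
Energy conservation: (13/20)Mv₀² + Mgh = (13/20)Mv², so v² = v₀² + 2gh/(1+k).
v = √(2.5² + 2×9.81×2.22/1.3) = √39.75 ≈ 6.31 m/s.

v ≈ 6.31 m/s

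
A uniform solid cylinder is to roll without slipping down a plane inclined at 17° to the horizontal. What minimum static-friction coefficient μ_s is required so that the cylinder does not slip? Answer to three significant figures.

μ_min ≈ 0.102

Here I = (1/2)MR², so the shape factor k = I/(MR²) = 0.5.
Along the incline Mg sinθ − f = Ma, and torque about the center fR = Iα = kMR²(a/R) gives f = kMa.
These give a = g sinθ/(1+k) and the required friction f = kMg sinθ/(1+k).
With N = Mg cosθ, the no-slip condition f ≤ μN gives μ_min = f/N = k tanθ/(1+k).
μ_min = 0.5 × tan17° / 1.5 ≈ 0.102.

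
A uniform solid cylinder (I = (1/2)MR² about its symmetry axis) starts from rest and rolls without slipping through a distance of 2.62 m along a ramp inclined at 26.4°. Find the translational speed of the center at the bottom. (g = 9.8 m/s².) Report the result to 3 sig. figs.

Here I = (1/2)MR², so the shape factor k = I/(MR²) = 0.5.
The rolling condition ω = v/R makes the rotational term ½I(v/R)² = ½kMv², so KE_total = ½(1+k)Mv² = (3/4)Mv².
The vertical drop is h = L sinθ = 2.62 × sin26.4° = 1.165 m.
Energy conservation: Mgh = (3/4)Mv², so v = √(2gh/(1+k)) = √(2 × 9.8 × 1.165 / 1.5) ≈ 3.90 m/s.

v ≈ 3.90 m/s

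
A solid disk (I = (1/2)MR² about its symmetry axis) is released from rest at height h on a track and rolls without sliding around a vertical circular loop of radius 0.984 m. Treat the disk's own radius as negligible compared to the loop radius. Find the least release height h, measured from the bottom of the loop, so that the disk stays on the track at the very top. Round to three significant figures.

h_min ≈ 2.71 m

For this body I = (1/2)MR², i.e. k = I/(MR²) = 0.5.
At the top, contact is just lost when gravity alone supplies the centripetal force: Mg = Mv_top²/r, i.e. v_top² = gr.
With ω = v/R, the kinetic energy at speed v is ½(1+k)Mv² = (3/4)Mv².
Energy conservation from release (height h) to the top (height 2r): Mgh = Mg(2r) + (3/4)M·gr.
Thus h_min = 2r + (1+k)r/2 = r(2 + 1.5/2) = 0.984 × 2.75 ≈ 2.71 m.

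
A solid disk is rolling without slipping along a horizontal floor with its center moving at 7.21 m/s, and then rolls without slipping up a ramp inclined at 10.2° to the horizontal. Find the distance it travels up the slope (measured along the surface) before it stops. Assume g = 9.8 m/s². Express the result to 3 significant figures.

The moment of inertia is (1/2)MR², giving k ≡ I/(MR²) = 0.5.
Since it rolls without slipping, ω = v/R and KE = ½Mv² + ½Iω² = ½(1+k)Mv² = (3/4)Mv².
Setting this equal to Mgh gives the vertical rise h = (1+k)v₀²/(2g) = 1.5×7.21²/(2×9.8) = 3.978 m.
Along the incline, d = h/sinθ = 3.978/sin10.2° ≈ 22.5 m.

d ≈ 22.5 m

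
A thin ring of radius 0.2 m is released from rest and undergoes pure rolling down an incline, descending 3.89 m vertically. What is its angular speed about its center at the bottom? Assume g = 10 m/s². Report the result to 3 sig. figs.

ω ≈ 31.2 rad/s

With I = MR², the ratio k = I/(MR²) is 1.
Since it rolls without slipping, ω = v/R and KE = ½Mv² + ½Iω² = ½(1+k)Mv² = Mv².
Energy conservation Mgh = ½(1+k)Mv² gives v = √(2gh/(1+k)) = √(2 × 10 × 3.89 / 2) = 6.237 m/s.
Then ω = v/R = 6.237 / 0.2 ≈ 31.2 rad/s.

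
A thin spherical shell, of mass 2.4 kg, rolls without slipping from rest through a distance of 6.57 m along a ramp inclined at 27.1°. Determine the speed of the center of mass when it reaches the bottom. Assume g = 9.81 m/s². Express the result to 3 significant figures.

With I = (2/3)MR², the ratio k = I/(MR²) is 2/3.
The rolling condition ω = v/R makes the rotational term ½I(v/R)² = ½kMv², so KE_total = ½(1+k)Mv² = (5/6)Mv².
The vertical drop is h = L sinθ = 6.57 × sin27.1° = 2.993 m.
Setting Mgh = (5/6)Mv² gives v = √(2gh/(1+k)) = √(2·9.81·2.993/1.667) ≈ 5.94 m/s.

v ≈ 5.94 m/s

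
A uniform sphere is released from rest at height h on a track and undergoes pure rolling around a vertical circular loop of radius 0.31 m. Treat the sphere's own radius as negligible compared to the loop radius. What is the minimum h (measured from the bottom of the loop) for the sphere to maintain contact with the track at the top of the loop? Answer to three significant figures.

h_min ≈ 0.837 m

With I = (2/5)MR², the ratio k = I/(MR²) is 0.4.
At the top of the loop, the minimum-contact condition is Mg = Mv_top²/r, so v_top² = gr.
With ω = v/R, the kinetic energy at speed v is ½(1+k)Mv² = (7/10)Mv².
Energy conservation from release (height h) to the top (height 2r): Mgh = Mg(2r) + (7/10)M·gr.
Thus h_min = 2r + (1+k)r/2 = r(2 + 1.4/2) = 0.31 × 2.7 ≈ 0.837 m.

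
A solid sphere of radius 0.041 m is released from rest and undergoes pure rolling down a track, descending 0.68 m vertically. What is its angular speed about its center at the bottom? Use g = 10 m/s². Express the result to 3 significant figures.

Here I = (2/5)MR², so the shape factor k = I/(MR²) = 0.4.
Pure rolling means v = ωR; then KE = ½Mv² + ½I(v/R)² = ½(1+k)Mv² = (7/10)Mv².
Energy conservation Mgh = ½(1+k)Mv² gives v = √(2gh/(1+k)) = √(2 × 10 × 0.68 / 1.4) = 3.117 m/s.
The angular speed follows from ω = v/R = 3.117/0.041 ≈ 76.0 rad/s.

ω ≈ 76.0 rad/s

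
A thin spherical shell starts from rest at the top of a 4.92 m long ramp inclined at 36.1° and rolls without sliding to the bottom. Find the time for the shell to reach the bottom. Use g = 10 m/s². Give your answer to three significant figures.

For this body I = (2/3)MR², i.e. k = I/(MR²) = 2/3.
Translational: Mg sinθ − f = Ma. Rotational about the CM: fR = Iα = kMRa, so f = kMa.
Hence a = g sinθ/(1+k) = 10×sin36.1°/1.667 = 3.535 m/s².
With constant a from rest, t = √(2L/a) = √(2·4.92/3.535) ≈ 1.67 s.

t ≈ 1.67 s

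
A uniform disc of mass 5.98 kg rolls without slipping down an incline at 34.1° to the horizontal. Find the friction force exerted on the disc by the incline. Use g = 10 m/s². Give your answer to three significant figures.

The moment of inertia is (1/2)MR², giving k ≡ I/(MR²) = 0.5.
Translational: Mg sinθ − f = Ma. Rotational about the CM: fR = Iα = kMRa, so f = kMa.
Combining, a = g sinθ/(1+k) and f = kMa = kMg sinθ/(1+k).
f = 0.5 × 5.98 × 10 × sin34.1° / 1.5 ≈ 11.2 N.

f ≈ 11.2 N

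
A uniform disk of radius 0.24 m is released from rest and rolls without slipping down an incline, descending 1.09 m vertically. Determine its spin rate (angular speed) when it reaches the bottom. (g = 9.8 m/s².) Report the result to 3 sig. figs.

ω ≈ 15.7 rad/s

For this body I = (1/2)MR², i.e. k = I/(MR²) = 0.5.
Since it rolls without slipping, ω = v/R and KE = ½Mv² + ½Iω² = ½(1+k)Mv² = (3/4)Mv².
Energy conservation Mgh = ½(1+k)Mv² gives v = √(2gh/(1+k)) = √(2 × 9.8 × 1.09 / 1.5) = 3.774 m/s.
The angular speed follows from ω = v/R = 3.774/0.24 ≈ 15.7 rad/s.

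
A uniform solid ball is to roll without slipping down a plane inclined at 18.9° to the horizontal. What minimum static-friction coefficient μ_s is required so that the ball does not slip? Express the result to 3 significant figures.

With I = (2/5)MR², the ratio k = I/(MR²) is 0.4.
Translational: Mg sinθ − f = Ma. Rotational about the CM: fR = Iα = kMRa, so f = kMa.
These give a = g sinθ/(1+k) and the required friction f = kMg sinθ/(1+k).
With N = Mg cosθ, the no-slip condition f ≤ μN gives μ_min = f/N = k tanθ/(1+k).
μ_min = 0.4 × tan18.9° / 1.4 ≈ 0.0978.

μ_min ≈ 0.0978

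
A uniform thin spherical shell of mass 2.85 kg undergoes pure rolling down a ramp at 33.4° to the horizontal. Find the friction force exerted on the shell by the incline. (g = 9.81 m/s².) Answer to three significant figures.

f ≈ 6.16 N

With I = (2/3)MR², the ratio k = I/(MR²) is 2/3.
Newton's second law down the slope: Mg sinθ − f = Ma. The torque equation fR = Iα (with α = a/R) gives f = kMa.
Combining, a = g sinθ/(1+k) and f = kMa = kMg sinθ/(1+k).
f = (2/3) × 2.85 × 9.81 × sin33.4° / 1.667 ≈ 6.16 N.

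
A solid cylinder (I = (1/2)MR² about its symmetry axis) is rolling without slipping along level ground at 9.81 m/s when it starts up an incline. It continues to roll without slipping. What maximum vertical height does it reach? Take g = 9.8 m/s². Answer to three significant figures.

With I = (1/2)MR², the ratio k = I/(MR²) is 0.5.
Rolling without slipping gives ω = v/R, so the total kinetic energy is ½Mv² + ½Iω² = ½(1+k)Mv² = (3/4)Mv².
At the top the kinetic energy is zero, so (3/4)Mv₀² = Mgh.
Thus h = (1+k)v₀²/(2g) = 1.5 × 9.81² / (2 × 9.8) ≈ 7.37 m.

h ≈ 7.37 m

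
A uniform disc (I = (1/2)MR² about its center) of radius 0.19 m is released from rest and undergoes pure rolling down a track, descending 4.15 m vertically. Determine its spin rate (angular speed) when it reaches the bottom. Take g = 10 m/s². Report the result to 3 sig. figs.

ω ≈ 39.2 rad/s

Here I = (1/2)MR², so the shape factor k = I/(MR²) = 0.5.
Rolling without slipping gives ω = v/R, so the total kinetic energy is ½Mv² + ½Iω² = ½(1+k)Mv² = (3/4)Mv².
Energy conservation Mgh = ½(1+k)Mv² gives v = √(2gh/(1+k)) = √(2 × 10 × 4.15 / 1.5) = 7.439 m/s.
Then ω = v/R = 7.439 / 0.19 ≈ 39.2 rad/s.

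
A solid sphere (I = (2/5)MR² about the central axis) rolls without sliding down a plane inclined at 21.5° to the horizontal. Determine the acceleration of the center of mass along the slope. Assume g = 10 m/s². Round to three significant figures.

a ≈ 2.62 m/s²

With I = (2/5)MR², the ratio k = I/(MR²) is 0.4.
Translational: Mg sinθ − f = Ma. Rotational about the CM: fR = Iα = kMRa, so f = kMa.
Eliminating f: Mg sinθ = (1+k)Ma, so a = g sinθ/(1+k) = 10 × sin21.5° / 1.4 ≈ 2.62 m/s².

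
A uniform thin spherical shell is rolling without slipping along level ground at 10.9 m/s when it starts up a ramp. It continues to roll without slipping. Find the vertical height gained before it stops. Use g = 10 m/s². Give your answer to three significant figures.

Here I = (2/3)MR², so the shape factor k = I/(MR²) = 2/3.
Rolling without slipping gives ω = v/R, so the total kinetic energy is ½Mv² + ½Iω² = ½(1+k)Mv² = (5/6)Mv².
All of this converts to potential energy at the highest point: (5/6)Mv₀² = Mgh.
Thus h = (1+k)v₀²/(2g) = 1.667 × 10.9² / (2 × 10) ≈ 9.90 m.

h ≈ 9.90 m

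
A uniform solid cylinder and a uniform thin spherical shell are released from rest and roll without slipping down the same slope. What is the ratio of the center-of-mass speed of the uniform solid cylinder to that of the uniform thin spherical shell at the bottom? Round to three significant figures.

v_ratio ≈ 1.05

Each satisfies Mgh = ½(1+k)Mv² with k = I/(MR²), so v ∝ 1/√(1+k).
For the uniform solid cylinder k = 0.5; for the uniform thin spherical shell k = 2/3.
v₁/v₂ = √((1+k₂)/(1+k₁)) = √(1.667/1.5) ≈ 1.05.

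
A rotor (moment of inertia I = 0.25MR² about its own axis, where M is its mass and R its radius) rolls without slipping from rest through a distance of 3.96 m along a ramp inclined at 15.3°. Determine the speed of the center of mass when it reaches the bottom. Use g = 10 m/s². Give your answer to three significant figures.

v ≈ 4.09 m/s

With I = 0.25MR², the ratio k = I/(MR²) is 0.25.
Rolling without slipping gives ω = v/R, so the total kinetic energy is ½Mv² + ½Iω² = ½(1+k)Mv² = (5/8)Mv².
The vertical drop is h = L sinθ = 3.96 × sin15.3° = 1.045 m.
Energy conservation: Mgh = (5/8)Mv², so v = √(2gh/(1+k)) = √(2 × 10 × 1.045 / 1.25) ≈ 4.09 m/s.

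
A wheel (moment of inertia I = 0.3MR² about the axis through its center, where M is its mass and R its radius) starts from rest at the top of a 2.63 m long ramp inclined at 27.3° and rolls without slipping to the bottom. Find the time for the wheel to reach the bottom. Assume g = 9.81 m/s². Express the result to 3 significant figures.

For this body I = 0.3MR², i.e. k = I/(MR²) = 0.3.
Newton's second law down the slope: Mg sinθ − f = Ma. The torque equation fR = Iα (with α = a/R) gives f = kMa.
Hence a = g sinθ/(1+k) = 9.81×sin27.3°/1.3 = 3.461 m/s².
With constant a from rest, t = √(2L/a) = √(2·2.63/3.461) ≈ 1.23 s.

t ≈ 1.23 s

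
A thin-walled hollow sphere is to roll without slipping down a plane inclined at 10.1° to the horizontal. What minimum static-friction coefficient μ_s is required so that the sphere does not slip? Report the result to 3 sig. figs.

For this body I = (2/3)MR², i.e. k = I/(MR²) = 2/3.
Translational: Mg sinθ − f = Ma. Rotational about the CM: fR = Iα = kMRa, so f = kMa.
These give a = g sinθ/(1+k) and the required friction f = kMg sinθ/(1+k).
With N = Mg cosθ, the no-slip condition f ≤ μN gives μ_min = f/N = k tanθ/(1+k).
μ_min = (2/3) × tan10.1° / 1.667 ≈ 0.0713.

μ_min ≈ 0.0713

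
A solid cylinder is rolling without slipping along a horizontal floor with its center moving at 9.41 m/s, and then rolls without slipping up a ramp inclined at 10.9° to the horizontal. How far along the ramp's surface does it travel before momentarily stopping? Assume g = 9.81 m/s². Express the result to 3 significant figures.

With I = (1/2)MR², the ratio k = I/(MR²) is 0.5.
Rolling without slipping gives ω = v/R, so the total kinetic energy is ½Mv² + ½Iω² = ½(1+k)Mv² = (3/4)Mv².
Setting this equal to Mgh gives the vertical rise h = (1+k)v₀²/(2g) = 1.5×9.41²/(2×9.81) = 6.77 m.
Along the incline, d = h/sinθ = 6.77/sin10.9° ≈ 35.8 m.

d ≈ 35.8 m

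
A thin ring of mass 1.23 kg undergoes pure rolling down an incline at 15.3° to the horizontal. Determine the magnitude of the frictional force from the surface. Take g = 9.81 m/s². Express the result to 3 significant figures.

With I = MR², the ratio k = I/(MR²) is 1.
Newton's second law down the slope: Mg sinθ − f = Ma. The torque equation fR = Iα (with α = a/R) gives f = kMa.
Combining, a = g sinθ/(1+k) and f = kMa = kMg sinθ/(1+k).
f = 1 × 1.23 × 9.81 × sin15.3° / 2 ≈ 1.59 N.

f ≈ 1.59 N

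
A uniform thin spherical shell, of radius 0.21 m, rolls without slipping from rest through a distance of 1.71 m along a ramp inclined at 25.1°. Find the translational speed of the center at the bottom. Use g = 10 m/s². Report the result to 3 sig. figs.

The moment of inertia is (2/3)MR², giving k ≡ I/(MR²) = 2/3.
Since it rolls without slipping, ω = v/R and KE = ½Mv² + ½Iω² = ½(1+k)Mv² = (5/6)Mv².
The vertical drop is h = L sinθ = 1.71 × sin25.1° = 0.7254 m.
Energy conservation: Mgh = (5/6)Mv², so v = √(2gh/(1+k)) = √(2 × 10 × 0.7254 / 1.667) ≈ 2.95 m/s.

v ≈ 2.95 m/s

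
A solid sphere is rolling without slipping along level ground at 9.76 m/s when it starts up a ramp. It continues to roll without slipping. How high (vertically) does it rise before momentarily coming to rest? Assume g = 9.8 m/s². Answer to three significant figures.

With I = (2/5)MR², the ratio k = I/(MR²) is 0.4.
Rolling without slipping gives ω = v/R, so the total kinetic energy is ½Mv² + ½Iω² = ½(1+k)Mv² = (7/10)Mv².
At the top the kinetic energy is zero, so (7/10)Mv₀² = Mgh.
Thus h = (1+k)v₀²/(2g) = 1.4 × 9.76² / (2 × 9.8) ≈ 6.80 m.

h ≈ 6.80 m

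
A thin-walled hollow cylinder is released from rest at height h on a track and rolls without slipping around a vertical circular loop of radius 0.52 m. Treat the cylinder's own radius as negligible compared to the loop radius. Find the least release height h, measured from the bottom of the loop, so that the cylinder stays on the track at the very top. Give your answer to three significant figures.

h_min ≈ 1.56 m

The moment of inertia is MR², giving k ≡ I/(MR²) = 1.
At the top of the loop, the minimum-contact condition is Mg = Mv_top²/r, so v_top² = gr.
With ω = v/R, the kinetic energy at speed v is ½(1+k)Mv² = Mv².
Energy conservation from release (height h) to the top (height 2r): Mgh = Mg(2r) + M·gr.
Thus h_min = 2r + (1+k)r/2 = r(2 + 2/2) = 0.52 × 3 ≈ 1.56 m.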